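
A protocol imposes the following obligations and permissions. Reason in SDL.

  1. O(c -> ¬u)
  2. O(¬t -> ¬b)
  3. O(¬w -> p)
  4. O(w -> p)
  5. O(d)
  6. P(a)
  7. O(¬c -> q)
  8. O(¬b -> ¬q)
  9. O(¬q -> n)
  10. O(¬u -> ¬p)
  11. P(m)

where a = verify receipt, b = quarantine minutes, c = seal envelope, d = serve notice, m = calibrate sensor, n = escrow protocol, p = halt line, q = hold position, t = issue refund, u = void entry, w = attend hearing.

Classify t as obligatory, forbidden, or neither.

Obligatory

Premises 3 and 4 cover both cases: O(¬w -> p) and O(w -> p). Since ¬w ∨ w is a tautology, O(p) follows.
The contrapositive of premise 10 (O(¬u -> ¬p)) is O(p -> u), and O(p) is already established, so O(u).
Premise 1 is O(c -> ¬u); contrapositively O(u -> ¬c). Since O(u) holds, K gives O(¬c).
With premise 7, O(¬c -> q), the K-axiom yields O(q).
Premise 8, O(¬b -> ¬q), contraposes to O(q -> b); with O(q) we get O(b).
The contrapositive of premise 2 (O(¬t -> ¬b)) is O(b -> t), and O(b) is already established, so O(t).
Premises 5, 6, 9, 11 do not contribute to this derivation.
Hence t is obligatory.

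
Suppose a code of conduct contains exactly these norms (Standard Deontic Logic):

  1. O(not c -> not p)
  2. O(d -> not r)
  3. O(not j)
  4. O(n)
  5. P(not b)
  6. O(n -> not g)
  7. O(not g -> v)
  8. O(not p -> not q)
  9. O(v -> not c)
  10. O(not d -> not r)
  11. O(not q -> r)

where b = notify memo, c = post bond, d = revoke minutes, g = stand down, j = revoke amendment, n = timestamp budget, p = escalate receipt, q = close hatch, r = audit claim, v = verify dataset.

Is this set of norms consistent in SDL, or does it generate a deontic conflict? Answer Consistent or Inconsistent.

Inconsistent

Premises 2 and 10 are O(d -> not r) and O(not d -> not r); every ideal world satisfies d or not d, so in either case not r holds — hence O(not r).
Premise 11, O(not q -> r), contraposes to O(not r -> q); with O(not r) we get O(q).
The contrapositive of premise 8 (O(not p -> not q)) is O(q -> p), and O(q) is already established, so O(p).
Premise 1 is O(not c -> not p); contrapositively O(p -> c). Since O(p) holds, K gives O(c).
Premise 9, O(v -> not c), contraposes to O(c -> not v); with O(c) we get O(not v).
The contrapositive of premise 7 (O(not g -> v)) is O(not v -> g), and O(not v) is already established, so O(g).
Premise 6, O(n -> not g), contraposes to O(g -> not n); with O(g) we get O(not n).
But premise 4 directly asserts O(n).
We now have both O(not n) and O(n) — n is simultaneously obligatory and forbidden, violating the D-axiom.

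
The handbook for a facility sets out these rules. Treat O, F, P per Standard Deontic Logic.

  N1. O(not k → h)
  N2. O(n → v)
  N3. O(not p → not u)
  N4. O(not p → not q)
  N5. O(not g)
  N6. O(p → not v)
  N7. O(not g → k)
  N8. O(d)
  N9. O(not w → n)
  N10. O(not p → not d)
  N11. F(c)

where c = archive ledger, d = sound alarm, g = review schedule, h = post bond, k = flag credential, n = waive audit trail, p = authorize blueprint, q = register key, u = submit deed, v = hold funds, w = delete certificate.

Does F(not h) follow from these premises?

No

Premise 1 is O(not k → h), but O(not k) is not derivable from the premises, so it does not yield O(h).
No other premise forces O(h). An ideal world satisfying every premise can still have not h true, so F(not h) is not derivable.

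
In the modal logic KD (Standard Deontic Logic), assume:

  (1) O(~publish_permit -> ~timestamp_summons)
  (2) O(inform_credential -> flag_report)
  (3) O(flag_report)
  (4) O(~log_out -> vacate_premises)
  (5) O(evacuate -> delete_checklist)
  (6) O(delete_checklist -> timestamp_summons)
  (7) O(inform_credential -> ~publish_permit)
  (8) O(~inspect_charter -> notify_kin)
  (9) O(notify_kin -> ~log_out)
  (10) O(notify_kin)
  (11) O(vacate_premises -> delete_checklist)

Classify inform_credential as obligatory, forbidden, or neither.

Premise 10 gives O(notify_kin).
Applying K to premise 9 (O(notify_kin -> ~log_out)) and O(notify_kin) yields O(~log_out).
With premise 4, O(~log_out -> vacate_premises), the K-axiom yields O(vacate_premises).
From O(vacate_premises) and premise 11, O(vacate_premises -> delete_checklist), we obtain O(delete_checklist).
With premise 6, O(delete_checklist -> timestamp_summons), the K-axiom yields O(timestamp_summons).
Premise 1 is O(~publish_permit -> ~timestamp_summons); contrapositively O(timestamp_summons -> publish_permit). Since O(timestamp_summons) holds, K gives O(publish_permit).
The contrapositive of premise 7 (O(inform_credential -> ~publish_permit)) is O(publish_permit -> ~inform_credential), and O(publish_permit) is already established, so O(~inform_credential).
Premises 2, 3, 5, 8 do not contribute to this derivation.
Thus O(~inform_credential), which is F(inform_credential): inform_credential is forbidden.

Forbidden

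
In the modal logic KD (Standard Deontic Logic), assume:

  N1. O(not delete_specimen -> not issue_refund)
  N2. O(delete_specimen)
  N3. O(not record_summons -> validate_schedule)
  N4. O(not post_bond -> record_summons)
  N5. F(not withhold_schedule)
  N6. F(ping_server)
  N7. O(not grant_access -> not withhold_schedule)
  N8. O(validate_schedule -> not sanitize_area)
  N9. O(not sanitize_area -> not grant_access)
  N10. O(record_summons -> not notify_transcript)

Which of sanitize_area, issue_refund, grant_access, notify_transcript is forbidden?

Premise 5, F(not withhold_schedule), is equivalent to O(withhold_schedule).
The contrapositive of premise 7 (O(not grant_access -> not withhold_schedule)) is O(withhold_schedule -> grant_access), and O(withhold_schedule) is already established, so O(grant_access).
The contrapositive of premise 9 (O(not sanitize_area -> not grant_access)) is O(grant_access -> sanitize_area), and O(grant_access) is already established, so O(sanitize_area).
Premise 8, O(validate_schedule -> not sanitize_area), contraposes to O(sanitize_area -> not validate_schedule); with O(sanitize_area) we get O(not validate_schedule).
Premise 3, O(not record_summons -> validate_schedule), contraposes to O(not validate_schedule -> record_summons); with O(not validate_schedule) we get O(record_summons).
Applying K to premise 10 (O(record_summons -> not notify_transcript)) and O(record_summons) yields O(not notify_transcript).
So O(not notify_transcript) holds, i.e. notify_transcript is forbidden. None of the other listed options is forbidden under the premises.

notify_transcript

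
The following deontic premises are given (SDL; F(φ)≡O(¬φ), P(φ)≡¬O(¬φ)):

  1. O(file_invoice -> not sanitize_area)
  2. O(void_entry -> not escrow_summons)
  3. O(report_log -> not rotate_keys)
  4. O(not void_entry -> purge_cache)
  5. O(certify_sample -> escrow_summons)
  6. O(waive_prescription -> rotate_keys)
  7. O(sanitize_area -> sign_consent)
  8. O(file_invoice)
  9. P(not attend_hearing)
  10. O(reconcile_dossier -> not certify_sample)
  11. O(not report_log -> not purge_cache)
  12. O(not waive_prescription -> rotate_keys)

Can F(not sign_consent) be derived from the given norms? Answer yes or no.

Premise 7 is O(sanitize_area -> sign_consent), but O(sanitize_area) is not derivable from the premises, so it does not yield O(sign_consent).
No other premise forces O(sign_consent). An ideal world satisfying every premise can still have not sign_consent true, so F(not sign_consent) is not derivable.

No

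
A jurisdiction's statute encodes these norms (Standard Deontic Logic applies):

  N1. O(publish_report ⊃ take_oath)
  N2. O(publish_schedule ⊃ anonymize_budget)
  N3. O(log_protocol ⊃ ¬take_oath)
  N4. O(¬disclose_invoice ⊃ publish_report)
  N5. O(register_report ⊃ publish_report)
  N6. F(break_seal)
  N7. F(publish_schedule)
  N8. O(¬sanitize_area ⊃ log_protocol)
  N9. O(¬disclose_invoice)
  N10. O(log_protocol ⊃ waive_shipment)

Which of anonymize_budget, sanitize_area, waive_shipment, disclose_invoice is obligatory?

Premise 9 states O(¬disclose_invoice) outright.
Premise 4 is O(¬disclose_invoice ⊃ publish_report); since O(¬disclose_invoice), deontic closure gives O(publish_report).
Applying K to premise 1 (O(publish_report ⊃ take_oath)) and O(publish_report) yields O(take_oath).
The contrapositive of premise 3 (O(log_protocol ⊃ ¬take_oath)) is O(take_oath ⊃ ¬log_protocol), and O(take_oath) is already established, so O(¬log_protocol).
Premise 8, O(¬sanitize_area ⊃ log_protocol), contraposes to O(¬log_protocol ⊃ sanitize_area); with O(¬log_protocol) we get O(sanitize_area).
So O(sanitize_area) holds — sanitize_area is obligatory. None of the other listed options is made obligatory by any chain of premises.

sanitize_area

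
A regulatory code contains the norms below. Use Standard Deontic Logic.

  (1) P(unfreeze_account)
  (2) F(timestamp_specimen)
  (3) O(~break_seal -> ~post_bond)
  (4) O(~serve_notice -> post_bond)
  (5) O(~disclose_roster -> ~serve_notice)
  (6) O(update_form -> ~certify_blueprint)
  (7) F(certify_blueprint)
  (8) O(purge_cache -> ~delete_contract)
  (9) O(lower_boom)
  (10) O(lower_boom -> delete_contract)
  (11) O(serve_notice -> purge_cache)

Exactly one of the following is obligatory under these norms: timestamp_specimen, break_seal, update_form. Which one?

Premise 9 states O(lower_boom) outright.
With premise 10, O(lower_boom -> delete_contract), the K-axiom yields O(delete_contract).
The contrapositive of premise 8 (O(purge_cache -> ~delete_contract)) is O(delete_contract -> ~purge_cache), and O(delete_contract) is already established, so O(~purge_cache).
The contrapositive of premise 11 (O(serve_notice -> purge_cache)) is O(~purge_cache -> ~serve_notice), and O(~purge_cache) is already established, so O(~serve_notice).
With premise 4, O(~serve_notice -> post_bond), the K-axiom yields O(post_bond).
The contrapositive of premise 3 (O(~break_seal -> ~post_bond)) is O(post_bond -> break_seal), and O(post_bond) is already established, so O(break_seal).
So O(break_seal) holds — break_seal is obligatory. None of the other listed options is made obligatory by any chain of premises.

break_seal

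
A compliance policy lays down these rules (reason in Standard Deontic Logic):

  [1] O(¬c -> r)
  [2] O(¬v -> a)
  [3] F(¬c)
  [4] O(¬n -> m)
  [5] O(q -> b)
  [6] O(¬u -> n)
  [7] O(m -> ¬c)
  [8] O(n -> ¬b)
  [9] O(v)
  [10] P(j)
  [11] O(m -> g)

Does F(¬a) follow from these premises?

Premise 2 is O(¬v -> a), but O(¬v) is not derivable from the premises, so it does not yield O(a).
No other premise forces O(a). An ideal world satisfying every premise can still have ¬a true, so F(¬a) is not derivable.

No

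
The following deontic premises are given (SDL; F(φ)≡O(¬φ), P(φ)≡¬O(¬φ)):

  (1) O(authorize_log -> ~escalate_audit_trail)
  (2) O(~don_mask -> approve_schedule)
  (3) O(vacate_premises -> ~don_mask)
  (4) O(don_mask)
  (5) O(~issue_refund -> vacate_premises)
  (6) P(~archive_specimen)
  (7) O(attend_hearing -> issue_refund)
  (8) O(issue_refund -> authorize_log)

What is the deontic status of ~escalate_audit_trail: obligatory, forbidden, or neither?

From premise 4 we have O(don_mask).
Premise 3, O(vacate_premises -> ~don_mask), contraposes to O(don_mask -> ~vacate_premises); with O(don_mask) we get O(~vacate_premises).
The contrapositive of premise 5 (O(~issue_refund -> vacate_premises)) is O(~vacate_premises -> issue_refund), and O(~vacate_premises) is already established, so O(issue_refund).
Premise 8 is O(issue_refund -> authorize_log); since O(issue_refund), deontic closure gives O(authorize_log).
From O(authorize_log) and premise 1, O(authorize_log -> ~escalate_audit_trail), we obtain O(~escalate_audit_trail).
Premises 2, 6, 7 do not contribute to this derivation.
Hence ~escalate_audit_trail is obligatory.

Obligatory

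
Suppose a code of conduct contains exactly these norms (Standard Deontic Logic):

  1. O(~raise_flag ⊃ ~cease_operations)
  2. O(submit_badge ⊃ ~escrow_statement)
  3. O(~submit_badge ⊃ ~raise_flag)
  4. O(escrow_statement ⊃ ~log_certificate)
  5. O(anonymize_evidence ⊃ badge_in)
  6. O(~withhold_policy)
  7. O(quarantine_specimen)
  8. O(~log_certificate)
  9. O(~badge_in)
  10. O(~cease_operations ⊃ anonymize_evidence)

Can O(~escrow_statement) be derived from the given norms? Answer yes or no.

Yes

Premise 9 states O(~badge_in) outright.
Premise 5 is O(anonymize_evidence ⊃ badge_in); contrapositively O(~badge_in ⊃ ~anonymize_evidence). Since O(~badge_in) holds, K gives O(~anonymize_evidence).
The contrapositive of premise 10 (O(~cease_operations ⊃ anonymize_evidence)) is O(~anonymize_evidence ⊃ cease_operations), and O(~anonymize_evidence) is already established, so O(cease_operations).
Premise 1 is O(~raise_flag ⊃ ~cease_operations); contrapositively O(cease_operations ⊃ raise_flag). Since O(cease_operations) holds, K gives O(raise_flag).
Premise 3 is O(~submit_badge ⊃ ~raise_flag); contrapositively O(raise_flag ⊃ submit_badge). Since O(raise_flag) holds, K gives O(submit_badge).
From O(submit_badge) and premise 2, O(submit_badge ⊃ ~escrow_statement), we obtain O(~escrow_statement).
Premises 4, 6, 7, 8 do not contribute to this derivation.
So O(~escrow_statement) follows.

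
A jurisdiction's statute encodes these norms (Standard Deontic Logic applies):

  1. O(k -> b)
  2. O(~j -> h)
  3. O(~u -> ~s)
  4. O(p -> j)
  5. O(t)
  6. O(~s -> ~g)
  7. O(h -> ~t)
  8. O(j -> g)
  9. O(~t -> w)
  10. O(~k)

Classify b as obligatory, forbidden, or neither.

Neither

Premise 1 is O(k -> b), but O(k) is not derivable from the premises, so it does not yield O(b).
No premise or chain of K-axiom applications forces O(b), and none forces O(~b). So b is neither obligatory nor forbidden under these norms.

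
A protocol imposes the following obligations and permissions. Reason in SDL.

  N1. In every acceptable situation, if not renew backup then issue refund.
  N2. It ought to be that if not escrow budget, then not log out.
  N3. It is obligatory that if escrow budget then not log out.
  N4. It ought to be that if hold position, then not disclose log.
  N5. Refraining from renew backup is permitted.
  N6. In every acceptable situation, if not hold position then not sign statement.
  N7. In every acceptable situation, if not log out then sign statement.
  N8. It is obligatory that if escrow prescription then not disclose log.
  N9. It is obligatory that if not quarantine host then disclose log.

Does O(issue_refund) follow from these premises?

Premise 1 is O(¬renew_backup → issue_refund), but O(¬renew_backup) is not derivable from the premises (the permission P(¬renew_backup) asserts only ¬O(renew_backup), not O(¬renew_backup)), so it does not yield O(issue_refund).
No other premise forces O(issue_refund). An ideal world satisfying every premise can still have issue_refund false, so O(issue_refund) is not derivable.

No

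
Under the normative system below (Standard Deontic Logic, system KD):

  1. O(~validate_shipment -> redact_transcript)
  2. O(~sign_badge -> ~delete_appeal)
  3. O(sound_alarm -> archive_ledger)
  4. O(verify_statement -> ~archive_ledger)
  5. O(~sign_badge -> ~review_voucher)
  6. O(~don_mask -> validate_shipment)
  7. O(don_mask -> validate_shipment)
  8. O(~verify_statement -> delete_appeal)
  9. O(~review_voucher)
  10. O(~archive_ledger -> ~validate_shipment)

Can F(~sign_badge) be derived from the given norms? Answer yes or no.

Premises 6 and 7 are O(~don_mask -> validate_shipment) and O(don_mask -> validate_shipment); every ideal world satisfies ~don_mask or don_mask, so in either case validate_shipment holds — hence O(validate_shipment).
Premise 10 is O(~archive_ledger -> ~validate_shipment); contrapositively O(validate_shipment -> archive_ledger). Since O(validate_shipment) holds, K gives O(archive_ledger).
The contrapositive of premise 4 (O(verify_statement -> ~archive_ledger)) is O(archive_ledger -> ~verify_statement), and O(archive_ledger) is already established, so O(~verify_statement).
From O(~verify_statement) and premise 8, O(~verify_statement -> delete_appeal), we obtain O(delete_appeal).
Premise 2 is O(~sign_badge -> ~delete_appeal); contrapositively O(delete_appeal -> sign_badge). Since O(delete_appeal) holds, K gives O(sign_badge).
Premises 1, 3, 5, 9 do not contribute to this derivation.
So O(sign_badge) holds, i.e. F(~sign_badge). The claim follows.

Yes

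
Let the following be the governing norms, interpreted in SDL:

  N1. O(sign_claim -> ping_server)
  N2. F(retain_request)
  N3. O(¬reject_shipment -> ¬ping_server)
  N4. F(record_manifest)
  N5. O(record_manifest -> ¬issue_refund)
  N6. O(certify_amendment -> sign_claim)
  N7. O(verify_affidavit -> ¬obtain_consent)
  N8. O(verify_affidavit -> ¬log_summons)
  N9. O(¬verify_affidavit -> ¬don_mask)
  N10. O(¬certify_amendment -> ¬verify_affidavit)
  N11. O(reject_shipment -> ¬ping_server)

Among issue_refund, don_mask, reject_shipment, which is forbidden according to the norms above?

By case analysis on ¬reject_shipment: premise 3 gives O(¬reject_shipment -> ¬ping_server) and premise 11 gives O(reject_shipment -> ¬ping_server), so O(¬ping_server) either way.
The contrapositive of premise 1 (O(sign_claim -> ping_server)) is O(¬ping_server -> ¬sign_claim), and O(¬ping_server) is already established, so O(¬sign_claim).
Premise 6, O(certify_amendment -> sign_claim), contraposes to O(¬sign_claim -> ¬certify_amendment); with O(¬sign_claim) we get O(¬certify_amendment).
From O(¬certify_amendment) and premise 10, O(¬certify_amendment -> ¬verify_affidavit), we obtain O(¬verify_affidavit).
With premise 9, O(¬verify_affidavit -> ¬don_mask), the K-axiom yields O(¬don_mask).
So O(¬don_mask) holds, i.e. don_mask is forbidden. None of the other listed options is forbidden under the premises.

don_mask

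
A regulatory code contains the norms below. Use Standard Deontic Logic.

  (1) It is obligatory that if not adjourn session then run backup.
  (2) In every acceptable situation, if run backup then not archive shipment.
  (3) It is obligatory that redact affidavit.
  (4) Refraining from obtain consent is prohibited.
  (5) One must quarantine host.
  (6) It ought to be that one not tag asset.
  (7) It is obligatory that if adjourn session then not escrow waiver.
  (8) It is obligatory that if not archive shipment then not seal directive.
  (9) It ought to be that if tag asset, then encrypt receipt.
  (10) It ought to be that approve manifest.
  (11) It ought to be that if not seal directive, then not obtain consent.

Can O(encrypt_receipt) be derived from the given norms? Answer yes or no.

No

Premise 9 is O(tag_asset → encrypt_receipt), but O(tag_asset) is not derivable from the premises, so it does not yield O(encrypt_receipt).
No other premise forces O(encrypt_receipt). An ideal world satisfying every premise can still have encrypt_receipt false, so O(encrypt_receipt) is not derivable.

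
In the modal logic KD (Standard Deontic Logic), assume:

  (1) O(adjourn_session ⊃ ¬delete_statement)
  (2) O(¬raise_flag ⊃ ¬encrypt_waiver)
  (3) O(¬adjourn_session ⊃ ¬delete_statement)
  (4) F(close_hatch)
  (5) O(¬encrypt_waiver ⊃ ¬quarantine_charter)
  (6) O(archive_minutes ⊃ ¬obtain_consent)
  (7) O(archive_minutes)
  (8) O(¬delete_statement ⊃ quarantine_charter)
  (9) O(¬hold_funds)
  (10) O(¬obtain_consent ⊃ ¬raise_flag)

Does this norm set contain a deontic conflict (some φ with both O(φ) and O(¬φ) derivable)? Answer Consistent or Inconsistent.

Premises 1 and 3 cover both cases: O(adjourn_session ⊃ ¬delete_statement) and O(¬adjourn_session ⊃ ¬delete_statement). Since adjourn_session ∨ ¬adjourn_session is a tautology, O(¬delete_statement) follows.
Premise 8 is O(¬delete_statement ⊃ quarantine_charter); since O(¬delete_statement), deontic closure gives O(quarantine_charter).
Premise 5, O(¬encrypt_waiver ⊃ ¬quarantine_charter), contraposes to O(quarantine_charter ⊃ encrypt_waiver); with O(quarantine_charter) we get O(encrypt_waiver).
Premise 2, O(¬raise_flag ⊃ ¬encrypt_waiver), contraposes to O(encrypt_waiver ⊃ raise_flag); with O(encrypt_waiver) we get O(raise_flag).
The contrapositive of premise 10 (O(¬obtain_consent ⊃ ¬raise_flag)) is O(raise_flag ⊃ obtain_consent), and O(raise_flag) is already established, so O(obtain_consent).
The contrapositive of premise 6 (O(archive_minutes ⊃ ¬obtain_consent)) is O(obtain_consent ⊃ ¬archive_minutes), and O(obtain_consent) is already established, so O(¬archive_minutes).
But premise 7 directly asserts O(archive_minutes).
We now have both O(¬archive_minutes) and O(archive_minutes) — archive_minutes is simultaneously obligatory and forbidden, violating the D-axiom.

Inconsistent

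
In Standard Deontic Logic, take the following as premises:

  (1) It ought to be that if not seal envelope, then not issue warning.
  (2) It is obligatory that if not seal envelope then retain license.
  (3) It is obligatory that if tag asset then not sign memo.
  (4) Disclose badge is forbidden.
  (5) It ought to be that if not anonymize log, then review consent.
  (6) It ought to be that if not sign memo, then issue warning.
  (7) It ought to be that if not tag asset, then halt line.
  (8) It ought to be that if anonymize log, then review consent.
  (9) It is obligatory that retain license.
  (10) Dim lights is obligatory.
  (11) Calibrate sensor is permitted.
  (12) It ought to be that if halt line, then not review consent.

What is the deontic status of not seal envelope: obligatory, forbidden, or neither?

Forbidden

Premises 5 and 8 cover both cases: O(¬anonymize_log → review_consent) and O(anonymize_log → review_consent). Since ¬anonymize_log ∨ anonymize_log is a tautology, O(review_consent) follows.
Premise 12 is O(halt_line → ¬review_consent); contrapositively O(review_consent → ¬halt_line). Since O(review_consent) holds, K gives O(¬halt_line).
Premise 7, O(¬tag_asset → halt_line), contraposes to O(¬halt_line → tag_asset); with O(¬halt_line) we get O(tag_asset).
From O(tag_asset) and premise 3, O(tag_asset → ¬sign_memo), we obtain O(¬sign_memo).
Premise 6 is O(¬sign_memo → issue_warning); since O(¬sign_memo), deontic closure gives O(issue_warning).
Premise 1 is O(¬seal_envelope → ¬issue_warning); contrapositively O(issue_warning → seal_envelope). Since O(issue_warning) holds, K gives O(seal_envelope).
Premises 2, 4, 9, 10, 11 do not contribute to this derivation.
Thus O(seal_envelope), which is F(¬seal_envelope): ¬seal_envelope is forbidden.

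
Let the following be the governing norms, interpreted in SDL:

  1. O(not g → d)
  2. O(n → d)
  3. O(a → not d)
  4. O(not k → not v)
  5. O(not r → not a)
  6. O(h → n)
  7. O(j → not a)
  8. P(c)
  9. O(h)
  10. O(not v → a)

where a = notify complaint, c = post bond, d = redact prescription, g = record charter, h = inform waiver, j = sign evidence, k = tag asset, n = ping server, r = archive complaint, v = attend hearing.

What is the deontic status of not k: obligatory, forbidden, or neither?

Premise 9 gives O(h).
From O(h) and premise 6, O(h → n), we obtain O(n).
Applying K to premise 2 (O(n → d)) and O(n) yields O(d).
The contrapositive of premise 3 (O(a → not d)) is O(d → not a), and O(d) is already established, so O(not a).
The contrapositive of premise 10 (O(not v → a)) is O(not a → v), and O(not a) is already established, so O(v).
The contrapositive of premise 4 (O(not k → not v)) is O(v → k), and O(v) is already established, so O(k).
Premises 1, 5, 7, 8 do not contribute to this derivation.
Thus O(k), which is F(not k): not k is forbidden.

Forbidden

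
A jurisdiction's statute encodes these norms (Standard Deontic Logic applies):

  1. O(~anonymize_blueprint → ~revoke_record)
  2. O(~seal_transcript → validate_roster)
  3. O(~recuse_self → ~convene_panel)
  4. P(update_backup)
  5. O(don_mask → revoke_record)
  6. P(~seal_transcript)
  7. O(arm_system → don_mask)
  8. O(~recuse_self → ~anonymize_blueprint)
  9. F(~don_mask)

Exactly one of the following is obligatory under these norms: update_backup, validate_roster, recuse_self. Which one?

Premise 9, F(~don_mask), is equivalent to O(don_mask).
Applying K to premise 5 (O(don_mask → revoke_record)) and O(don_mask) yields O(revoke_record).
Premise 1, O(~anonymize_blueprint → ~revoke_record), contraposes to O(revoke_record → anonymize_blueprint); with O(revoke_record) we get O(anonymize_blueprint).
The contrapositive of premise 8 (O(~recuse_self → ~anonymize_blueprint)) is O(anonymize_blueprint → recuse_self), and O(anonymize_blueprint) is already established, so O(recuse_self).
So O(recuse_self) holds — recuse_self is obligatory. None of the other listed options is made obligatory by any chain of premises.

recuse_self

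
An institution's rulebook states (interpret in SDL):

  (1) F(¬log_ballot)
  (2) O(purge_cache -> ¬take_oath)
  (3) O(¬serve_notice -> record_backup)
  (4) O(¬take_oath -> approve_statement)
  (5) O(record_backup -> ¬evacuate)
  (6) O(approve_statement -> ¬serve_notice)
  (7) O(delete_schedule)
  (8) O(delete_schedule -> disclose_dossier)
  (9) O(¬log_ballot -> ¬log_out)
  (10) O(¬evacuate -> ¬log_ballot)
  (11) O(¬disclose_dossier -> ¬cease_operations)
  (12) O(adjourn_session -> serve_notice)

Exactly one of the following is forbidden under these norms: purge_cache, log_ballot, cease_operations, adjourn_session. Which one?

Premise 1, F(¬log_ballot), is equivalent to O(log_ballot).
The contrapositive of premise 10 (O(¬evacuate -> ¬log_ballot)) is O(log_ballot -> evacuate), and O(log_ballot) is already established, so O(evacuate).
Premise 5, O(record_backup -> ¬evacuate), contraposes to O(evacuate -> ¬record_backup); with O(evacuate) we get O(¬record_backup).
The contrapositive of premise 3 (O(¬serve_notice -> record_backup)) is O(¬record_backup -> serve_notice), and O(¬record_backup) is already established, so O(serve_notice).
Premise 6, O(approve_statement -> ¬serve_notice), contraposes to O(serve_notice -> ¬approve_statement); with O(serve_notice) we get O(¬approve_statement).
Premise 4 is O(¬take_oath -> approve_statement); contrapositively O(¬approve_statement -> take_oath). Since O(¬approve_statement) holds, K gives O(take_oath).
Premise 2, O(purge_cache -> ¬take_oath), contraposes to O(take_oath -> ¬purge_cache); with O(take_oath) we get O(¬purge_cache).
So O(¬purge_cache) holds, i.e. purge_cache is forbidden. None of the other listed options is forbidden under the premises.

purge_cache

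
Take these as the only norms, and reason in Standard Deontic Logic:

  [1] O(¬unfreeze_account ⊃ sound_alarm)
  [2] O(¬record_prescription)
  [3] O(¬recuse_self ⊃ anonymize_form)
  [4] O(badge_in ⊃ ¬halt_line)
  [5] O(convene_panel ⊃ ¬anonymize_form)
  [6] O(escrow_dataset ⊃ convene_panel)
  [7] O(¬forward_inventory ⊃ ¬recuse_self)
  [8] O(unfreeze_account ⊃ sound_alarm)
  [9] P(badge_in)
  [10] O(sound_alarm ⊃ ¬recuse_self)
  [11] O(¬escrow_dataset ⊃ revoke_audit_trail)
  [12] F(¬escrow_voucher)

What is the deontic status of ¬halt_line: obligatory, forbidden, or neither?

Premise 4 is O(badge_in ⊃ ¬halt_line), but O(badge_in) is not derivable from the premises (the permission P(badge_in) asserts only ¬O(¬badge_in), not O(badge_in)), so it does not yield O(¬halt_line).
No premise or chain of K-axiom applications forces O(¬halt_line), and none forces O(halt_line). So ¬halt_line is neither obligatory nor forbidden under these norms.

Neither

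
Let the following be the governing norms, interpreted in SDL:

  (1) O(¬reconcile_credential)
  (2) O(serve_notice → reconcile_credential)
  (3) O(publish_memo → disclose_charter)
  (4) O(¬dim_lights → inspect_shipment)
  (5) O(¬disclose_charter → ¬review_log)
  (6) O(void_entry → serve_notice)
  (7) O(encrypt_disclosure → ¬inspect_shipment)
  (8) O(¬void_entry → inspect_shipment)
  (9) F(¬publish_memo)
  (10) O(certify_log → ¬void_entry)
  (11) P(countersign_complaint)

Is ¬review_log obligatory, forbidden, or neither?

Premise 5 is O(¬disclose_charter → ¬review_log), but O(¬disclose_charter) is not derivable from the premises, so it does not yield O(¬review_log).
No premise or chain of K-axiom applications forces O(¬review_log), and none forces O(review_log). So ¬review_log is neither obligatory nor forbidden under these norms.

Neither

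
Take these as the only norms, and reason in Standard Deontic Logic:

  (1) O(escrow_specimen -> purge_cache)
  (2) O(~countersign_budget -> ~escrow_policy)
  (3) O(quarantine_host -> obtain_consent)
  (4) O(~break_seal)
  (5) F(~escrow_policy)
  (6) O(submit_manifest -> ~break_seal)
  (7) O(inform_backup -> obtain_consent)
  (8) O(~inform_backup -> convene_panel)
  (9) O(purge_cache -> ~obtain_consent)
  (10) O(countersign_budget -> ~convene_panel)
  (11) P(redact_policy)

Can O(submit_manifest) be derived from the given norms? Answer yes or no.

No

Premise 6 is O(submit_manifest -> ~break_seal); even if O(~break_seal) held, inferring O(submit_manifest) would be affirming the consequent — invalid.
No other premise forces O(submit_manifest). An ideal world satisfying every premise can still have submit_manifest false, so O(submit_manifest) is not derivable.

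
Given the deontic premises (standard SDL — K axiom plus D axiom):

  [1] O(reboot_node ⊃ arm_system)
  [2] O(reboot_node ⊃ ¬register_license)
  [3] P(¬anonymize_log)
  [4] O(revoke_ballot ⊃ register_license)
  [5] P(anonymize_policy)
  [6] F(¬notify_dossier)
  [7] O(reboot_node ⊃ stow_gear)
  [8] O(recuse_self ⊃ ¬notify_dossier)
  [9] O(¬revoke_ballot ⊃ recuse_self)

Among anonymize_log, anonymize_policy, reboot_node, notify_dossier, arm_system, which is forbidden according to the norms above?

reboot_node

Premise 6 is F(¬notify_dossier), i.e. O(notify_dossier).
Premise 8, O(recuse_self ⊃ ¬notify_dossier), contraposes to O(notify_dossier ⊃ ¬recuse_self); with O(notify_dossier) we get O(¬recuse_self).
Premise 9 is O(¬revoke_ballot ⊃ recuse_self); contrapositively O(¬recuse_self ⊃ revoke_ballot). Since O(¬recuse_self) holds, K gives O(revoke_ballot).
Premise 4 is O(revoke_ballot ⊃ register_license); since O(revoke_ballot), deontic closure gives O(register_license).
The contrapositive of premise 2 (O(reboot_node ⊃ ¬register_license)) is O(register_license ⊃ ¬reboot_node), and O(register_license) is already established, so O(¬reboot_node).
So O(¬reboot_node) holds, i.e. reboot_node is forbidden. None of the other listed options is forbidden under the premises.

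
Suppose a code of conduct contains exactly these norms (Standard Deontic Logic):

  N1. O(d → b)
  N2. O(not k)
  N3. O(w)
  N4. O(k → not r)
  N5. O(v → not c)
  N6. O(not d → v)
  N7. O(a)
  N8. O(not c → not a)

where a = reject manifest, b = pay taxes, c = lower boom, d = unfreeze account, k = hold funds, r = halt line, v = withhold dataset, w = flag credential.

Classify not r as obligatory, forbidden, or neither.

Premise 4 is O(k → not r), but O(k) is not derivable from the premises, so it does not yield O(not r).
No premise or chain of K-axiom applications forces O(not r), and none forces O(r). So not r is neither obligatory nor forbidden under these norms.

Neither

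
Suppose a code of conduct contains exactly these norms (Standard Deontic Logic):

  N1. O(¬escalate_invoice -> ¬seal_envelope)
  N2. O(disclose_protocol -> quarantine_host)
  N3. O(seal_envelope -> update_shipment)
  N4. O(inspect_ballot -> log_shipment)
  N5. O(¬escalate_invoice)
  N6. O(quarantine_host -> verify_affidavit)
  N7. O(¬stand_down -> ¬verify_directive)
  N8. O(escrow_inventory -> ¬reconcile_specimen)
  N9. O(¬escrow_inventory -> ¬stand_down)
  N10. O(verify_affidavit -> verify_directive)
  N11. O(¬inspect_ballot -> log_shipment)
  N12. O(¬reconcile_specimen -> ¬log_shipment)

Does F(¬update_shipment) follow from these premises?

Premise 3 is O(seal_envelope -> update_shipment), but O(seal_envelope) is not derivable from the premises, so it does not yield O(update_shipment).
No other premise forces O(update_shipment). An ideal world satisfying every premise can still have ¬update_shipment true, so F(¬update_shipment) is not derivable.

No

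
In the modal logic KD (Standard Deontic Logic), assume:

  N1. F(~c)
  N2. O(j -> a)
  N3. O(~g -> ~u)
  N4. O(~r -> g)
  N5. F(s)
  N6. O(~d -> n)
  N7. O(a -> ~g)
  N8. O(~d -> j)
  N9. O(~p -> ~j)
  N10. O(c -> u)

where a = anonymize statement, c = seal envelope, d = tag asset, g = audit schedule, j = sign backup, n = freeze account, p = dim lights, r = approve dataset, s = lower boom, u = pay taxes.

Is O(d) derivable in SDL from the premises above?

Yes

Premise 1 is F(~c), i.e. O(c).
From O(c) and premise 10, O(c -> u), we obtain O(u).
Premise 3 is O(~g -> ~u); contrapositively O(u -> g). Since O(u) holds, K gives O(g).
Premise 7 is O(a -> ~g); contrapositively O(g -> ~a). Since O(g) holds, K gives O(~a).
The contrapositive of premise 2 (O(j -> a)) is O(~a -> ~j), and O(~a) is already established, so O(~j).
Premise 8 is O(~d -> j); contrapositively O(~j -> d). Since O(~j) holds, K gives O(d).
Premises 4, 5, 6, 9 do not contribute to this derivation.
So O(d) follows.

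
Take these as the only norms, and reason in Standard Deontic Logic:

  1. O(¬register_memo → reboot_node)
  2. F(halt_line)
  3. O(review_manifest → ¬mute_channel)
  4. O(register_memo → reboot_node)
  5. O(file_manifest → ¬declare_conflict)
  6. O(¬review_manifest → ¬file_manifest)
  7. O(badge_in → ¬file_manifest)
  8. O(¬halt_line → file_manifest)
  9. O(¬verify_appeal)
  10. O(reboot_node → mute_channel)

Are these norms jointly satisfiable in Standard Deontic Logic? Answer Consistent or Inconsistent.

Premises 1 and 4 are O(¬register_memo → reboot_node) and O(register_memo → reboot_node); every ideal world satisfies ¬register_memo or register_memo, so in either case reboot_node holds — hence O(reboot_node).
From O(reboot_node) and premise 10, O(reboot_node → mute_channel), we obtain O(mute_channel).
Premise 3, O(review_manifest → ¬mute_channel), contraposes to O(mute_channel → ¬review_manifest); with O(mute_channel) we get O(¬review_manifest).
With premise 6, O(¬review_manifest → ¬file_manifest), the K-axiom yields O(¬file_manifest).
Premise 8 is O(¬halt_line → file_manifest); contrapositively O(¬file_manifest → halt_line). Since O(¬file_manifest) holds, K gives O(halt_line).
Yet premise 2 is F(halt_line), i.e. O(¬halt_line).
We now have both O(halt_line) and O(¬halt_line) — halt_line is simultaneously obligatory and forbidden, violating the D-axiom.

Inconsistent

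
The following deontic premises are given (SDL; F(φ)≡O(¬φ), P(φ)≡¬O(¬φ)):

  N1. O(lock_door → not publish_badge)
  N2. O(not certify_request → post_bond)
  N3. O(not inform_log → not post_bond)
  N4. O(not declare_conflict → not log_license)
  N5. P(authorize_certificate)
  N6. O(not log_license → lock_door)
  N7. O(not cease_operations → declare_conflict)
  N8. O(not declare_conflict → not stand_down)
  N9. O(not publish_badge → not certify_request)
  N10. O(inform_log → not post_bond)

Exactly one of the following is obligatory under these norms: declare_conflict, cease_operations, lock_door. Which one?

declare_conflict

By case analysis on not inform_log: premise 3 gives O(not inform_log → not post_bond) and premise 10 gives O(inform_log → not post_bond), so O(not post_bond) either way.
Premise 2, O(not certify_request → post_bond), contraposes to O(not post_bond → certify_request); with O(not post_bond) we get O(certify_request).
The contrapositive of premise 9 (O(not publish_badge → not certify_request)) is O(certify_request → publish_badge), and O(certify_request) is already established, so O(publish_badge).
Premise 1, O(lock_door → not publish_badge), contraposes to O(publish_badge → not lock_door); with O(publish_badge) we get O(not lock_door).
Premise 6, O(not log_license → lock_door), contraposes to O(not lock_door → log_license); with O(not lock_door) we get O(log_license).
Premise 4 is O(not declare_conflict → not log_license); contrapositively O(log_license → declare_conflict). Since O(log_license) holds, K gives O(declare_conflict).
So O(declare_conflict) holds — declare_conflict is obligatory. None of the other listed options is made obligatory by any chain of premises.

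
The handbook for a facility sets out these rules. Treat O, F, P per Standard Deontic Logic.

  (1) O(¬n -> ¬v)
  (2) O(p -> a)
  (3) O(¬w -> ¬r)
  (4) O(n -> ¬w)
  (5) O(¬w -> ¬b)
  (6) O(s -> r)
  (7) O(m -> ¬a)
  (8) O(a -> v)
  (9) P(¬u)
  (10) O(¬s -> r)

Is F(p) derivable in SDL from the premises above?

Yes

Premises 10 and 6 cover both cases: O(¬s -> r) and O(s -> r). Since ¬s ∨ s is a tautology, O(r) follows.
Premise 3, O(¬w -> ¬r), contraposes to O(r -> w); with O(r) we get O(w).
Premise 4 is O(n -> ¬w); contrapositively O(w -> ¬n). Since O(w) holds, K gives O(¬n).
Applying K to premise 1 (O(¬n -> ¬v)) and O(¬n) yields O(¬v).
Premise 8 is O(a -> v); contrapositively O(¬v -> ¬a). Since O(¬v) holds, K gives O(¬a).
Premise 2 is O(p -> a); contrapositively O(¬a -> ¬p). Since O(¬a) holds, K gives O(¬p).
Premises 5, 7, 9 do not contribute to this derivation.
So O(¬p) holds, i.e. F(p). The claim follows.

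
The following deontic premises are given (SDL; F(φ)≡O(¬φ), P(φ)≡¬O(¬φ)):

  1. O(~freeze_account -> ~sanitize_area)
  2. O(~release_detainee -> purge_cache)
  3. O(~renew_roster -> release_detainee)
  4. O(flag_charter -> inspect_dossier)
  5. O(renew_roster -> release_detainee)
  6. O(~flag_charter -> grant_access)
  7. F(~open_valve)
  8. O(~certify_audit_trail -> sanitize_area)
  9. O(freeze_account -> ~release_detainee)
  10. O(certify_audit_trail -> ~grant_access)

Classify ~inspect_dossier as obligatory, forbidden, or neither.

Premises 3 and 5 cover both cases: O(~renew_roster -> release_detainee) and O(renew_roster -> release_detainee). Since ~renew_roster ∨ renew_roster is a tautology, O(release_detainee) follows.
The contrapositive of premise 9 (O(freeze_account -> ~release_detainee)) is O(release_detainee -> ~freeze_account), and O(release_detainee) is already established, so O(~freeze_account).
Applying K to premise 1 (O(~freeze_account -> ~sanitize_area)) and O(~freeze_account) yields O(~sanitize_area).
Premise 8 is O(~certify_audit_trail -> sanitize_area); contrapositively O(~sanitize_area -> certify_audit_trail). Since O(~sanitize_area) holds, K gives O(certify_audit_trail).
With premise 10, O(certify_audit_trail -> ~grant_access), the K-axiom yields O(~grant_access).
The contrapositive of premise 6 (O(~flag_charter -> grant_access)) is O(~grant_access -> flag_charter), and O(~grant_access) is already established, so O(flag_charter).
From O(flag_charter) and premise 4, O(flag_charter -> inspect_dossier), we obtain O(inspect_dossier).
Premises 2, 7 do not contribute to this derivation.
Thus O(inspect_dossier), which is F(~inspect_dossier): ~inspect_dossier is forbidden.

Forbidden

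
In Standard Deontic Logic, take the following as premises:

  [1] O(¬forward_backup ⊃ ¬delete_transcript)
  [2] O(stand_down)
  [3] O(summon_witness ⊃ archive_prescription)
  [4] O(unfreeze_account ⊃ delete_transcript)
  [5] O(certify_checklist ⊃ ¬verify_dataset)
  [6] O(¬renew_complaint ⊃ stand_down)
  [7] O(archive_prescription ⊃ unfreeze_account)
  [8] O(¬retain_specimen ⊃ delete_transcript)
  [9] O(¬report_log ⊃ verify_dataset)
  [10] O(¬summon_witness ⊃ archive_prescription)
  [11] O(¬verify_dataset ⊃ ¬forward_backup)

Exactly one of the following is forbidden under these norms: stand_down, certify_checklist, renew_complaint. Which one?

certify_checklist

Premises 3 and 10 cover both cases: O(summon_witness ⊃ archive_prescription) and O(¬summon_witness ⊃ archive_prescription). Since summon_witness ∨ ¬summon_witness is a tautology, O(archive_prescription) follows.
Premise 7 is O(archive_prescription ⊃ unfreeze_account); since O(archive_prescription), deontic closure gives O(unfreeze_account).
Premise 4 is O(unfreeze_account ⊃ delete_transcript); since O(unfreeze_account), deontic closure gives O(delete_transcript).
The contrapositive of premise 1 (O(¬forward_backup ⊃ ¬delete_transcript)) is O(delete_transcript ⊃ forward_backup), and O(delete_transcript) is already established, so O(forward_backup).
Premise 11 is O(¬verify_dataset ⊃ ¬forward_backup); contrapositively O(forward_backup ⊃ verify_dataset). Since O(forward_backup) holds, K gives O(verify_dataset).
The contrapositive of premise 5 (O(certify_checklist ⊃ ¬verify_dataset)) is O(verify_dataset ⊃ ¬certify_checklist), and O(verify_dataset) is already established, so O(¬certify_checklist).
So O(¬certify_checklist) holds, i.e. certify_checklist is forbidden. None of the other listed options is forbidden under the premises.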